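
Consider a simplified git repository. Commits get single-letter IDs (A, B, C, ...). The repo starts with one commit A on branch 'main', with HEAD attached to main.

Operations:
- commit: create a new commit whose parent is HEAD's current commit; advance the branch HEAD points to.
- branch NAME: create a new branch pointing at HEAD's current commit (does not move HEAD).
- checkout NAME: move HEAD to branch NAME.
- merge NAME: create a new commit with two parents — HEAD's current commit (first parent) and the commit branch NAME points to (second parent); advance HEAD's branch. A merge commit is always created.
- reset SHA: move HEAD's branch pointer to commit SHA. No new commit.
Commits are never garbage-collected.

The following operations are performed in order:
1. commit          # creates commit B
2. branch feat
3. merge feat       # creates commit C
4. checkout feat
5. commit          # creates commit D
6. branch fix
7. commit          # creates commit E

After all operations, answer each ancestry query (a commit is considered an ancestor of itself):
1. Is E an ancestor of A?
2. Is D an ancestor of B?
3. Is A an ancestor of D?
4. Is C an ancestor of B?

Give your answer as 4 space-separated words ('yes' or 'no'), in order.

After op 1 (commit): HEAD=main@B [main=B]
After op 2 (branch): HEAD=main@B [feat=B main=B]
After op 3 (merge): HEAD=main@C [feat=B main=C]
After op 4 (checkout): HEAD=feat@B [feat=B main=C]
After op 5 (commit): HEAD=feat@D [feat=D main=C]
After op 6 (branch): HEAD=feat@D [feat=D fix=D main=C]
After op 7 (commit): HEAD=feat@E [feat=E fix=D main=C]
ancestors(A) = {A}; E in? no
ancestors(B) = {A,B}; D in? no
ancestors(D) = {A,B,D}; A in? yes
ancestors(B) = {A,B}; C in? no

Answer: no no yes no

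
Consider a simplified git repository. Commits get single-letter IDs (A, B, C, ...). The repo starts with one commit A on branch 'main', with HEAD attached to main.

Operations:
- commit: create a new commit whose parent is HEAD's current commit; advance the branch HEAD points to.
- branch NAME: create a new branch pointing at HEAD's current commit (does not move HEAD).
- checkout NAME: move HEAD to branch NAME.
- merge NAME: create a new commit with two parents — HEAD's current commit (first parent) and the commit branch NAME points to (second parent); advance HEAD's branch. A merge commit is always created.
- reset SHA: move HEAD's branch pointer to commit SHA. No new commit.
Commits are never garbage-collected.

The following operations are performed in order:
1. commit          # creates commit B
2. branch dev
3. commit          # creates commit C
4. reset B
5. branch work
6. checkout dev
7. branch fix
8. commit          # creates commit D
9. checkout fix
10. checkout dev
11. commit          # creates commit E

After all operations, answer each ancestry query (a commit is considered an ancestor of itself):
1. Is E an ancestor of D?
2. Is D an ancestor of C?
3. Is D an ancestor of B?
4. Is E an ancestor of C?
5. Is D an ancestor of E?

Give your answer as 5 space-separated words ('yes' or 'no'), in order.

Answer: no no no no yes

Derivation:
After op 1 (commit): HEAD=main@B [main=B]
After op 2 (branch): HEAD=main@B [dev=B main=B]
After op 3 (commit): HEAD=main@C [dev=B main=C]
After op 4 (reset): HEAD=main@B [dev=B main=B]
After op 5 (branch): HEAD=main@B [dev=B main=B work=B]
After op 6 (checkout): HEAD=dev@B [dev=B main=B work=B]
After op 7 (branch): HEAD=dev@B [dev=B fix=B main=B work=B]
After op 8 (commit): HEAD=dev@D [dev=D fix=B main=B work=B]
After op 9 (checkout): HEAD=fix@B [dev=D fix=B main=B work=B]
After op 10 (checkout): HEAD=dev@D [dev=D fix=B main=B work=B]
After op 11 (commit): HEAD=dev@E [dev=E fix=B main=B work=B]
ancestors(D) = {A,B,D}; E in? no
ancestors(C) = {A,B,C}; D in? no
ancestors(B) = {A,B}; D in? no
ancestors(C) = {A,B,C}; E in? no
ancestors(E) = {A,B,D,E}; D in? yes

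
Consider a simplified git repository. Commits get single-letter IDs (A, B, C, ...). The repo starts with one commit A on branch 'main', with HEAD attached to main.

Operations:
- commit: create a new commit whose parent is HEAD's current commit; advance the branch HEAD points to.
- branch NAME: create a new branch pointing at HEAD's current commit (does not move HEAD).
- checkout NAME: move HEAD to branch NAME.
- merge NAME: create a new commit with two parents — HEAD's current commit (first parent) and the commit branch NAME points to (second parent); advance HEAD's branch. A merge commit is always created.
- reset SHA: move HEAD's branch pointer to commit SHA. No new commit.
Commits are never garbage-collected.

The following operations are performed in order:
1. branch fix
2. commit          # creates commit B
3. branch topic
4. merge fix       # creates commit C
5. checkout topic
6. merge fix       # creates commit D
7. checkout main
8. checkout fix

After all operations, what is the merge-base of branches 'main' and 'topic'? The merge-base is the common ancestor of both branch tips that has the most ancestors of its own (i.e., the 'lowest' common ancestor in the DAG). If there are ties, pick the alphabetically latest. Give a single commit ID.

Answer: B

Derivation:
After op 1 (branch): HEAD=main@A [fix=A main=A]
After op 2 (commit): HEAD=main@B [fix=A main=B]
After op 3 (branch): HEAD=main@B [fix=A main=B topic=B]
After op 4 (merge): HEAD=main@C [fix=A main=C topic=B]
After op 5 (checkout): HEAD=topic@B [fix=A main=C topic=B]
After op 6 (merge): HEAD=topic@D [fix=A main=C topic=D]
After op 7 (checkout): HEAD=main@C [fix=A main=C topic=D]
After op 8 (checkout): HEAD=fix@A [fix=A main=C topic=D]
ancestors(main=C): ['A', 'B', 'C']
ancestors(topic=D): ['A', 'B', 'D']
common: ['A', 'B']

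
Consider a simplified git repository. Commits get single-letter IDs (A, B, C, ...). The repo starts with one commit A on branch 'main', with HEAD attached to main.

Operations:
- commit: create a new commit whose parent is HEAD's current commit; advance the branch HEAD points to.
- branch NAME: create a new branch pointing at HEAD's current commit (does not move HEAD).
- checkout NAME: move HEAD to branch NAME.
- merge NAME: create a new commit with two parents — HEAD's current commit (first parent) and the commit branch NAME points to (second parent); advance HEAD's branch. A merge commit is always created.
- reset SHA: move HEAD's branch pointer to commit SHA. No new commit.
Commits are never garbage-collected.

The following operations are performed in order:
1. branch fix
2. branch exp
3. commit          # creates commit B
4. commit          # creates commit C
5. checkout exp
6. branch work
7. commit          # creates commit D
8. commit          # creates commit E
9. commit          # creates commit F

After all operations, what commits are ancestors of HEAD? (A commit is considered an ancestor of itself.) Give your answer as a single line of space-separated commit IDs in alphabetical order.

Answer: A D E F

Derivation:
After op 1 (branch): HEAD=main@A [fix=A main=A]
After op 2 (branch): HEAD=main@A [exp=A fix=A main=A]
After op 3 (commit): HEAD=main@B [exp=A fix=A main=B]
After op 4 (commit): HEAD=main@C [exp=A fix=A main=C]
After op 5 (checkout): HEAD=exp@A [exp=A fix=A main=C]
After op 6 (branch): HEAD=exp@A [exp=A fix=A main=C work=A]
After op 7 (commit): HEAD=exp@D [exp=D fix=A main=C work=A]
After op 8 (commit): HEAD=exp@E [exp=E fix=A main=C work=A]
After op 9 (commit): HEAD=exp@F [exp=F fix=A main=C work=A]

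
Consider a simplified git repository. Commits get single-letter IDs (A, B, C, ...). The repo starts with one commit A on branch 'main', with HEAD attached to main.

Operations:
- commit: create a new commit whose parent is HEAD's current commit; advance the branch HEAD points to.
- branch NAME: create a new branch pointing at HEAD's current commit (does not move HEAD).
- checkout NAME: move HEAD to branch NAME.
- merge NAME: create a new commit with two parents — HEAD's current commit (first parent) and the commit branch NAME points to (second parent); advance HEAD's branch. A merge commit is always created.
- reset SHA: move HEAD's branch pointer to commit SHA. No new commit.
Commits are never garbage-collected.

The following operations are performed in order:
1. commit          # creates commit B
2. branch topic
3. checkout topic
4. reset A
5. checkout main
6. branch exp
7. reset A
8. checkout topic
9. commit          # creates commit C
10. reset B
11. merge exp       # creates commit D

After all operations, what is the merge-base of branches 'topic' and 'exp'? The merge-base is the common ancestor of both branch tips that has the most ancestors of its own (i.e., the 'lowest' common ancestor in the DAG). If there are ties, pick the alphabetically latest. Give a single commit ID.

Answer: B

Derivation:
After op 1 (commit): HEAD=main@B [main=B]
After op 2 (branch): HEAD=main@B [main=B topic=B]
After op 3 (checkout): HEAD=topic@B [main=B topic=B]
After op 4 (reset): HEAD=topic@A [main=B topic=A]
After op 5 (checkout): HEAD=main@B [main=B topic=A]
After op 6 (branch): HEAD=main@B [exp=B main=B topic=A]
After op 7 (reset): HEAD=main@A [exp=B main=A topic=A]
After op 8 (checkout): HEAD=topic@A [exp=B main=A topic=A]
After op 9 (commit): HEAD=topic@C [exp=B main=A topic=C]
After op 10 (reset): HEAD=topic@B [exp=B main=A topic=B]
After op 11 (merge): HEAD=topic@D [exp=B main=A topic=D]
ancestors(topic=D): ['A', 'B', 'D']
ancestors(exp=B): ['A', 'B']
common: ['A', 'B']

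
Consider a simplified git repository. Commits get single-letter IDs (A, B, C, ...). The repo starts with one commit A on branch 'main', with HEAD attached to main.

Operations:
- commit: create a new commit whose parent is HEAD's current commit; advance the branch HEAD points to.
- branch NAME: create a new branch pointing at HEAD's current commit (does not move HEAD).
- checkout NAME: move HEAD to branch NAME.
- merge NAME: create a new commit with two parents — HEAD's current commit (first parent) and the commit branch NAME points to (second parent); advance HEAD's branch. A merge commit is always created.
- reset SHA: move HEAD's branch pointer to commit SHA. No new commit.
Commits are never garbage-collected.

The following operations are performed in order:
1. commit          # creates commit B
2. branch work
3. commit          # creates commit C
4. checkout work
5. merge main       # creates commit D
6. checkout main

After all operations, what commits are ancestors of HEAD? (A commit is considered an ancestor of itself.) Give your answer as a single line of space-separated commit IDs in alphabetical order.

After op 1 (commit): HEAD=main@B [main=B]
After op 2 (branch): HEAD=main@B [main=B work=B]
After op 3 (commit): HEAD=main@C [main=C work=B]
After op 4 (checkout): HEAD=work@B [main=C work=B]
After op 5 (merge): HEAD=work@D [main=C work=D]
After op 6 (checkout): HEAD=main@C [main=C work=D]

Answer: A B C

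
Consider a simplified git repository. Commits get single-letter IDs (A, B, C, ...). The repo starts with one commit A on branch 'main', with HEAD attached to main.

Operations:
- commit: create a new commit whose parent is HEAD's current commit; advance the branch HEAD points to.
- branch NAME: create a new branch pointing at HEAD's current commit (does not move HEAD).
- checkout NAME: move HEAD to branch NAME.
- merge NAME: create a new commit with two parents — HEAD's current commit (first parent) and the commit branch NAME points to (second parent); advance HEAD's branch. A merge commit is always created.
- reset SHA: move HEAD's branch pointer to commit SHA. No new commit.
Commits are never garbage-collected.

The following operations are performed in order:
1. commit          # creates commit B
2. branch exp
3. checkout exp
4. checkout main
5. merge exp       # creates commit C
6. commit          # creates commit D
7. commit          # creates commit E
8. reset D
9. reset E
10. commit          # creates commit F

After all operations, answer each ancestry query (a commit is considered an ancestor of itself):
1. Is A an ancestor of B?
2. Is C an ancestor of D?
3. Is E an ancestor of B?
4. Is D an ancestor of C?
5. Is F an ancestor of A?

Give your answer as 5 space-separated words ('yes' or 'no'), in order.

After op 1 (commit): HEAD=main@B [main=B]
After op 2 (branch): HEAD=main@B [exp=B main=B]
After op 3 (checkout): HEAD=exp@B [exp=B main=B]
After op 4 (checkout): HEAD=main@B [exp=B main=B]
After op 5 (merge): HEAD=main@C [exp=B main=C]
After op 6 (commit): HEAD=main@D [exp=B main=D]
After op 7 (commit): HEAD=main@E [exp=B main=E]
After op 8 (reset): HEAD=main@D [exp=B main=D]
After op 9 (reset): HEAD=main@E [exp=B main=E]
After op 10 (commit): HEAD=main@F [exp=B main=F]
ancestors(B) = {A,B}; A in? yes
ancestors(D) = {A,B,C,D}; C in? yes
ancestors(B) = {A,B}; E in? no
ancestors(C) = {A,B,C}; D in? no
ancestors(A) = {A}; F in? no

Answer: yes yes no no no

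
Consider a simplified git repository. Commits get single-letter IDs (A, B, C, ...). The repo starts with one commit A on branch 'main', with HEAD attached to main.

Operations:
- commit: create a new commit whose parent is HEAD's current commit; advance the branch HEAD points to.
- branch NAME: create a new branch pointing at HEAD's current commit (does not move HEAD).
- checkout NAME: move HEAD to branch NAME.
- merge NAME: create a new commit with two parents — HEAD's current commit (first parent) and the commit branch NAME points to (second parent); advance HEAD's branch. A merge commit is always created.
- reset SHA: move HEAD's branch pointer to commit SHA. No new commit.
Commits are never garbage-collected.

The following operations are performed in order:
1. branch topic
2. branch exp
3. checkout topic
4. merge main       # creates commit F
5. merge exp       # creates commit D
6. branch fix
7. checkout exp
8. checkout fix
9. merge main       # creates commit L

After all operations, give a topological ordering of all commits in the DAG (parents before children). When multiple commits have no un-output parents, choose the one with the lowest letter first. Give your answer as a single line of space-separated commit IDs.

After op 1 (branch): HEAD=main@A [main=A topic=A]
After op 2 (branch): HEAD=main@A [exp=A main=A topic=A]
After op 3 (checkout): HEAD=topic@A [exp=A main=A topic=A]
After op 4 (merge): HEAD=topic@F [exp=A main=A topic=F]
After op 5 (merge): HEAD=topic@D [exp=A main=A topic=D]
After op 6 (branch): HEAD=topic@D [exp=A fix=D main=A topic=D]
After op 7 (checkout): HEAD=exp@A [exp=A fix=D main=A topic=D]
After op 8 (checkout): HEAD=fix@D [exp=A fix=D main=A topic=D]
After op 9 (merge): HEAD=fix@L [exp=A fix=L main=A topic=D]
commit A: parents=[]
commit D: parents=['F', 'A']
commit F: parents=['A', 'A']
commit L: parents=['D', 'A']

Answer: A F D L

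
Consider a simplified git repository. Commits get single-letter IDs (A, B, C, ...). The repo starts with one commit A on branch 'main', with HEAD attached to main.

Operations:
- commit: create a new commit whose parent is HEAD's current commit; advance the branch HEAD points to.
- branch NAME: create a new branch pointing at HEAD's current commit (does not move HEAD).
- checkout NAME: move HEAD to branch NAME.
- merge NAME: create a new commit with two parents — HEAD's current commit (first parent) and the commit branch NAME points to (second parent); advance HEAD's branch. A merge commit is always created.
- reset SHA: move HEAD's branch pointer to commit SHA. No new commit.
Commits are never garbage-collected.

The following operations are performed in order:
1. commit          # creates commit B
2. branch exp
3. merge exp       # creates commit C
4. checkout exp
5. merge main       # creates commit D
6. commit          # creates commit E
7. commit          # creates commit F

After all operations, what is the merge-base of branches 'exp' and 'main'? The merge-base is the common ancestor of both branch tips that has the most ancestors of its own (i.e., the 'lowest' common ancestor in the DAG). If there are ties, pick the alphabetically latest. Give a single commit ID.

After op 1 (commit): HEAD=main@B [main=B]
After op 2 (branch): HEAD=main@B [exp=B main=B]
After op 3 (merge): HEAD=main@C [exp=B main=C]
After op 4 (checkout): HEAD=exp@B [exp=B main=C]
After op 5 (merge): HEAD=exp@D [exp=D main=C]
After op 6 (commit): HEAD=exp@E [exp=E main=C]
After op 7 (commit): HEAD=exp@F [exp=F main=C]
ancestors(exp=F): ['A', 'B', 'C', 'D', 'E', 'F']
ancestors(main=C): ['A', 'B', 'C']
common: ['A', 'B', 'C']

Answer: C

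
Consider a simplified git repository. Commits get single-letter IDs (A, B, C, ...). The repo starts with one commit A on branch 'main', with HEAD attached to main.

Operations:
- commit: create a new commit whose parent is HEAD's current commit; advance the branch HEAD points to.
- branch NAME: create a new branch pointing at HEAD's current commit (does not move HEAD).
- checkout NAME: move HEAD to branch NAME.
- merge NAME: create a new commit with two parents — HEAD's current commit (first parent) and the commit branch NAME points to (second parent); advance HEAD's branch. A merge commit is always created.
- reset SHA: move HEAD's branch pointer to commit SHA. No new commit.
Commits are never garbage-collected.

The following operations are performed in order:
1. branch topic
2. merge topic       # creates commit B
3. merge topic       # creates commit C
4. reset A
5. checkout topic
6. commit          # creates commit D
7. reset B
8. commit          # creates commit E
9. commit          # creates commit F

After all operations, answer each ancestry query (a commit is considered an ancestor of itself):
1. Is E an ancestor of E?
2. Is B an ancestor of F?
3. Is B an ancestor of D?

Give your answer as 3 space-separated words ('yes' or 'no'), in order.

After op 1 (branch): HEAD=main@A [main=A topic=A]
After op 2 (merge): HEAD=main@B [main=B topic=A]
After op 3 (merge): HEAD=main@C [main=C topic=A]
After op 4 (reset): HEAD=main@A [main=A topic=A]
After op 5 (checkout): HEAD=topic@A [main=A topic=A]
After op 6 (commit): HEAD=topic@D [main=A topic=D]
After op 7 (reset): HEAD=topic@B [main=A topic=B]
After op 8 (commit): HEAD=topic@E [main=A topic=E]
After op 9 (commit): HEAD=topic@F [main=A topic=F]
ancestors(E) = {A,B,E}; E in? yes
ancestors(F) = {A,B,E,F}; B in? yes
ancestors(D) = {A,D}; B in? no

Answer: yes yes no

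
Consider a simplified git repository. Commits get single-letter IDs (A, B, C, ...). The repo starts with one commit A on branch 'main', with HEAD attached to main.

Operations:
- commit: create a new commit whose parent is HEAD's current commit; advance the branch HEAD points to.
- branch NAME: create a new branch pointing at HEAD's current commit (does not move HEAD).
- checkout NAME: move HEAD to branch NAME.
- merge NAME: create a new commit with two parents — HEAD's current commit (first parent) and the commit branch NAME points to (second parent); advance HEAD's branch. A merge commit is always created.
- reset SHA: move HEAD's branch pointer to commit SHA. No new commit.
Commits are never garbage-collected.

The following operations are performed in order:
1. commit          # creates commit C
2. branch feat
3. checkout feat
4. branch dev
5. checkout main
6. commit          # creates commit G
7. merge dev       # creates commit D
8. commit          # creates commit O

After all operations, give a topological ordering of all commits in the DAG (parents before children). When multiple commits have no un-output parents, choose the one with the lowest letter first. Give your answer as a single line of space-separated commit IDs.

After op 1 (commit): HEAD=main@C [main=C]
After op 2 (branch): HEAD=main@C [feat=C main=C]
After op 3 (checkout): HEAD=feat@C [feat=C main=C]
After op 4 (branch): HEAD=feat@C [dev=C feat=C main=C]
After op 5 (checkout): HEAD=main@C [dev=C feat=C main=C]
After op 6 (commit): HEAD=main@G [dev=C feat=C main=G]
After op 7 (merge): HEAD=main@D [dev=C feat=C main=D]
After op 8 (commit): HEAD=main@O [dev=C feat=C main=O]
commit A: parents=[]
commit C: parents=['A']
commit D: parents=['G', 'C']
commit G: parents=['C']
commit O: parents=['D']

Answer: A C G D O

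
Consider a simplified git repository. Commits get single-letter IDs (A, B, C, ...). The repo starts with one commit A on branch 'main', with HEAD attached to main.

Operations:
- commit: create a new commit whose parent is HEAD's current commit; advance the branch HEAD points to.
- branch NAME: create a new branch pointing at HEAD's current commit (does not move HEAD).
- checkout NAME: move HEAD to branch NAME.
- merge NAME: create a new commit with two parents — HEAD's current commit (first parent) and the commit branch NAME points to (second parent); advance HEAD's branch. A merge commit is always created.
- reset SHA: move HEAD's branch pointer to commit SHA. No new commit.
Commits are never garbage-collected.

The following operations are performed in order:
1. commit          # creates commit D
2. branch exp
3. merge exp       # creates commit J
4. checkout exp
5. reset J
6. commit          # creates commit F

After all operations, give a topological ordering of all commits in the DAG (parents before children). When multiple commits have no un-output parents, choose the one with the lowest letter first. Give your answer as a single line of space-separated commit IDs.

After op 1 (commit): HEAD=main@D [main=D]
After op 2 (branch): HEAD=main@D [exp=D main=D]
After op 3 (merge): HEAD=main@J [exp=D main=J]
After op 4 (checkout): HEAD=exp@D [exp=D main=J]
After op 5 (reset): HEAD=exp@J [exp=J main=J]
After op 6 (commit): HEAD=exp@F [exp=F main=J]
commit A: parents=[]
commit D: parents=['A']
commit F: parents=['J']
commit J: parents=['D', 'D']

Answer: A D J F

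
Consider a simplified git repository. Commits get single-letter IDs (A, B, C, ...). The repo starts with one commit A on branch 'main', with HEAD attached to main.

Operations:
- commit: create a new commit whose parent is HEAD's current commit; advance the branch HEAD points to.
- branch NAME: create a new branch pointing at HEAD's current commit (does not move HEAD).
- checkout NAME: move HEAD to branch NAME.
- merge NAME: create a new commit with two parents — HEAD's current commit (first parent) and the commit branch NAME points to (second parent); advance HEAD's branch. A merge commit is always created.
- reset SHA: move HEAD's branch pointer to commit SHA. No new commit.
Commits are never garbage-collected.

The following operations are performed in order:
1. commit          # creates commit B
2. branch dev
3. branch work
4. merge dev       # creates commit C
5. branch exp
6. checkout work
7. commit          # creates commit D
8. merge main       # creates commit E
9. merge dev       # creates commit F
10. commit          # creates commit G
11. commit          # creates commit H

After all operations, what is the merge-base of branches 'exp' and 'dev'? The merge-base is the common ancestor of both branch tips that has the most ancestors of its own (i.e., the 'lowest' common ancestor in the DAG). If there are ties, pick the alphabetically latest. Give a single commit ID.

After op 1 (commit): HEAD=main@B [main=B]
After op 2 (branch): HEAD=main@B [dev=B main=B]
After op 3 (branch): HEAD=main@B [dev=B main=B work=B]
After op 4 (merge): HEAD=main@C [dev=B main=C work=B]
After op 5 (branch): HEAD=main@C [dev=B exp=C main=C work=B]
After op 6 (checkout): HEAD=work@B [dev=B exp=C main=C work=B]
After op 7 (commit): HEAD=work@D [dev=B exp=C main=C work=D]
After op 8 (merge): HEAD=work@E [dev=B exp=C main=C work=E]
After op 9 (merge): HEAD=work@F [dev=B exp=C main=C work=F]
After op 10 (commit): HEAD=work@G [dev=B exp=C main=C work=G]
After op 11 (commit): HEAD=work@H [dev=B exp=C main=C work=H]
ancestors(exp=C): ['A', 'B', 'C']
ancestors(dev=B): ['A', 'B']
common: ['A', 'B']

Answer: B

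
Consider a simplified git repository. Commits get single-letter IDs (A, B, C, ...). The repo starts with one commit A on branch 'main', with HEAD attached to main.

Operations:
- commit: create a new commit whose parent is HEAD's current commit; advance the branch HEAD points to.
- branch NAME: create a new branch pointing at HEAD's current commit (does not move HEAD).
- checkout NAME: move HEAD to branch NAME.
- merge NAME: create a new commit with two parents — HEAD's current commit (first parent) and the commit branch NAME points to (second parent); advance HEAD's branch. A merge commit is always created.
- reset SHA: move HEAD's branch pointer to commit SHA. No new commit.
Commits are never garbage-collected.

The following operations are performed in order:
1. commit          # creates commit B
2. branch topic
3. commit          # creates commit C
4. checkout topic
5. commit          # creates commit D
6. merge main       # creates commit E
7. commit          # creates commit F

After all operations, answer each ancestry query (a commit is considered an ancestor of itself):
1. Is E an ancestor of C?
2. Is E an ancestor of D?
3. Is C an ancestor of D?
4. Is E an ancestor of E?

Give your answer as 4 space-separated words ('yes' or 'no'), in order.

After op 1 (commit): HEAD=main@B [main=B]
After op 2 (branch): HEAD=main@B [main=B topic=B]
After op 3 (commit): HEAD=main@C [main=C topic=B]
After op 4 (checkout): HEAD=topic@B [main=C topic=B]
After op 5 (commit): HEAD=topic@D [main=C topic=D]
After op 6 (merge): HEAD=topic@E [main=C topic=E]
After op 7 (commit): HEAD=topic@F [main=C topic=F]
ancestors(C) = {A,B,C}; E in? no
ancestors(D) = {A,B,D}; E in? no
ancestors(D) = {A,B,D}; C in? no
ancestors(E) = {A,B,C,D,E}; E in? yes

Answer: no no no yes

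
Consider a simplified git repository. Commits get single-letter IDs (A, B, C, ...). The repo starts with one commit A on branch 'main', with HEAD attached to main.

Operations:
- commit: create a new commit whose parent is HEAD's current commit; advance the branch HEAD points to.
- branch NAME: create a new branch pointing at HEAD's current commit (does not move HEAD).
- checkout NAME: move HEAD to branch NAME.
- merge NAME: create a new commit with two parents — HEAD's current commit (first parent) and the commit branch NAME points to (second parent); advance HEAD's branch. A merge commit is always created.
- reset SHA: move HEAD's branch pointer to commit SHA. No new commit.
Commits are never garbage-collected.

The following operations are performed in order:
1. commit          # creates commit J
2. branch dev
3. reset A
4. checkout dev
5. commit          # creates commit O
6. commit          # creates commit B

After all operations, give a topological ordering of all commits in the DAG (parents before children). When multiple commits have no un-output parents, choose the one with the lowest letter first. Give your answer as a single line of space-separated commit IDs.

Answer: A J O B

Derivation:
After op 1 (commit): HEAD=main@J [main=J]
After op 2 (branch): HEAD=main@J [dev=J main=J]
After op 3 (reset): HEAD=main@A [dev=J main=A]
After op 4 (checkout): HEAD=dev@J [dev=J main=A]
After op 5 (commit): HEAD=dev@O [dev=O main=A]
After op 6 (commit): HEAD=dev@B [dev=B main=A]
commit A: parents=[]
commit B: parents=['O']
commit J: parents=['A']
commit O: parents=['J']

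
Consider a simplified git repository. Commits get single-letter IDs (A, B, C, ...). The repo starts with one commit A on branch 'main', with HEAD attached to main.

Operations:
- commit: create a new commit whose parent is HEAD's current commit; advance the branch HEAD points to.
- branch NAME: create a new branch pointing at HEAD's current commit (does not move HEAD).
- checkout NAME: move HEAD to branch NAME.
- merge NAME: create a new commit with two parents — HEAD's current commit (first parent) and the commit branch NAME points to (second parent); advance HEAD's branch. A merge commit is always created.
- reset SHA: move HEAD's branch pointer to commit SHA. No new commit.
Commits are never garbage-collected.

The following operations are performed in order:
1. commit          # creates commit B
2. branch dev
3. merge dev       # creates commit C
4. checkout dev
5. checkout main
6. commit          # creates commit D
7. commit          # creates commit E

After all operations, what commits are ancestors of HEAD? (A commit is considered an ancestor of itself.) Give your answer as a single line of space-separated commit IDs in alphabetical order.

Answer: A B C D E

Derivation:
After op 1 (commit): HEAD=main@B [main=B]
After op 2 (branch): HEAD=main@B [dev=B main=B]
After op 3 (merge): HEAD=main@C [dev=B main=C]
After op 4 (checkout): HEAD=dev@B [dev=B main=C]
After op 5 (checkout): HEAD=main@C [dev=B main=C]
After op 6 (commit): HEAD=main@D [dev=B main=D]
After op 7 (commit): HEAD=main@E [dev=B main=E]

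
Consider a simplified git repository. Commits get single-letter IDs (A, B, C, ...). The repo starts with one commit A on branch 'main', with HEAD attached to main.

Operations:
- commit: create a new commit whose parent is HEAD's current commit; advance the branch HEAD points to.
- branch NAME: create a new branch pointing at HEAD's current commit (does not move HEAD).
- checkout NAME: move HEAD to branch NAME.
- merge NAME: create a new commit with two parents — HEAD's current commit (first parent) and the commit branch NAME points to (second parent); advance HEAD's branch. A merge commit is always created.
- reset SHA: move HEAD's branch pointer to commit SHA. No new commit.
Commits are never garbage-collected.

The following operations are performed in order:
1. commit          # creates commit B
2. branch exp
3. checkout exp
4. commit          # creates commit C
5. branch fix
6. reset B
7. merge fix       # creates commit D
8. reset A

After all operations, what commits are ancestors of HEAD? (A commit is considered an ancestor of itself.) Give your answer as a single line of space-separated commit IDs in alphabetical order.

After op 1 (commit): HEAD=main@B [main=B]
After op 2 (branch): HEAD=main@B [exp=B main=B]
After op 3 (checkout): HEAD=exp@B [exp=B main=B]
After op 4 (commit): HEAD=exp@C [exp=C main=B]
After op 5 (branch): HEAD=exp@C [exp=C fix=C main=B]
After op 6 (reset): HEAD=exp@B [exp=B fix=C main=B]
After op 7 (merge): HEAD=exp@D [exp=D fix=C main=B]
After op 8 (reset): HEAD=exp@A [exp=A fix=C main=B]

Answer: A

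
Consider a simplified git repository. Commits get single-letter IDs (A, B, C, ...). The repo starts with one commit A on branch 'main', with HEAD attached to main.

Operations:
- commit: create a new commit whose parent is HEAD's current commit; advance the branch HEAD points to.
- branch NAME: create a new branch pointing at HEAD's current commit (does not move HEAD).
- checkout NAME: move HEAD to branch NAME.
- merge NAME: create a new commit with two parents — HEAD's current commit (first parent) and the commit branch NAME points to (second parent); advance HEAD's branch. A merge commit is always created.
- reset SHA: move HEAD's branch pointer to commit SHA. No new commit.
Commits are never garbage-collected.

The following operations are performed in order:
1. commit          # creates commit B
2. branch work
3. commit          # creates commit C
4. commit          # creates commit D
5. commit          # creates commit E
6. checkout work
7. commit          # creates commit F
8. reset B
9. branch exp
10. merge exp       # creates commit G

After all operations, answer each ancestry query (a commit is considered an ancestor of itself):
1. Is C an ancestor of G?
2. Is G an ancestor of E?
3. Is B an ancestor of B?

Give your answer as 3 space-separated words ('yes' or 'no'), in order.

After op 1 (commit): HEAD=main@B [main=B]
After op 2 (branch): HEAD=main@B [main=B work=B]
After op 3 (commit): HEAD=main@C [main=C work=B]
After op 4 (commit): HEAD=main@D [main=D work=B]
After op 5 (commit): HEAD=main@E [main=E work=B]
After op 6 (checkout): HEAD=work@B [main=E work=B]
After op 7 (commit): HEAD=work@F [main=E work=F]
After op 8 (reset): HEAD=work@B [main=E work=B]
After op 9 (branch): HEAD=work@B [exp=B main=E work=B]
After op 10 (merge): HEAD=work@G [exp=B main=E work=G]
ancestors(G) = {A,B,G}; C in? no
ancestors(E) = {A,B,C,D,E}; G in? no
ancestors(B) = {A,B}; B in? yes

Answer: no no yes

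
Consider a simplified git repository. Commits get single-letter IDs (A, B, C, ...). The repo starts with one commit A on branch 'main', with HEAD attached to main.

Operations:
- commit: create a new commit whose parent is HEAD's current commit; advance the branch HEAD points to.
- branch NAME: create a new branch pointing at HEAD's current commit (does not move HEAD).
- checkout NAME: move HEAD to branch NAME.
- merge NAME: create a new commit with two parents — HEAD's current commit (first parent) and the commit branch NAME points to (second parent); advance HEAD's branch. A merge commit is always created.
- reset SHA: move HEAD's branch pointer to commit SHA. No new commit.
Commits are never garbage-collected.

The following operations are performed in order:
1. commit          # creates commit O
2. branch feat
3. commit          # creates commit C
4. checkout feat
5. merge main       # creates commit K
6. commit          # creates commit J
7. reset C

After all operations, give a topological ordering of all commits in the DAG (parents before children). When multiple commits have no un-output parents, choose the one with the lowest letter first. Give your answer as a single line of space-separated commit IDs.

Answer: A O C K J

Derivation:
After op 1 (commit): HEAD=main@O [main=O]
After op 2 (branch): HEAD=main@O [feat=O main=O]
After op 3 (commit): HEAD=main@C [feat=O main=C]
After op 4 (checkout): HEAD=feat@O [feat=O main=C]
After op 5 (merge): HEAD=feat@K [feat=K main=C]
After op 6 (commit): HEAD=feat@J [feat=J main=C]
After op 7 (reset): HEAD=feat@C [feat=C main=C]
commit A: parents=[]
commit C: parents=['O']
commit J: parents=['K']
commit K: parents=['O', 'C']
commit O: parents=['A']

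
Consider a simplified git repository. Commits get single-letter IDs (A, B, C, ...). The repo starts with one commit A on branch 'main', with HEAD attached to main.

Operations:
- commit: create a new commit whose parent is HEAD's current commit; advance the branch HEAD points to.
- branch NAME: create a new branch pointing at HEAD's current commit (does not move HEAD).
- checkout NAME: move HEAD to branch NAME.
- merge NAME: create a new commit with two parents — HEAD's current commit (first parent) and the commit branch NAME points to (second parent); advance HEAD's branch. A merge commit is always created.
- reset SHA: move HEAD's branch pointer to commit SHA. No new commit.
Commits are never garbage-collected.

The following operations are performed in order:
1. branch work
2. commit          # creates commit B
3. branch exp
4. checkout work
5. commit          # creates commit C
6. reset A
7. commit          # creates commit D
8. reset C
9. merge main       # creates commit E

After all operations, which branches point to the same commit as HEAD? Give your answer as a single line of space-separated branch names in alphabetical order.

After op 1 (branch): HEAD=main@A [main=A work=A]
After op 2 (commit): HEAD=main@B [main=B work=A]
After op 3 (branch): HEAD=main@B [exp=B main=B work=A]
After op 4 (checkout): HEAD=work@A [exp=B main=B work=A]
After op 5 (commit): HEAD=work@C [exp=B main=B work=C]
After op 6 (reset): HEAD=work@A [exp=B main=B work=A]
After op 7 (commit): HEAD=work@D [exp=B main=B work=D]
After op 8 (reset): HEAD=work@C [exp=B main=B work=C]
After op 9 (merge): HEAD=work@E [exp=B main=B work=E]

Answer: work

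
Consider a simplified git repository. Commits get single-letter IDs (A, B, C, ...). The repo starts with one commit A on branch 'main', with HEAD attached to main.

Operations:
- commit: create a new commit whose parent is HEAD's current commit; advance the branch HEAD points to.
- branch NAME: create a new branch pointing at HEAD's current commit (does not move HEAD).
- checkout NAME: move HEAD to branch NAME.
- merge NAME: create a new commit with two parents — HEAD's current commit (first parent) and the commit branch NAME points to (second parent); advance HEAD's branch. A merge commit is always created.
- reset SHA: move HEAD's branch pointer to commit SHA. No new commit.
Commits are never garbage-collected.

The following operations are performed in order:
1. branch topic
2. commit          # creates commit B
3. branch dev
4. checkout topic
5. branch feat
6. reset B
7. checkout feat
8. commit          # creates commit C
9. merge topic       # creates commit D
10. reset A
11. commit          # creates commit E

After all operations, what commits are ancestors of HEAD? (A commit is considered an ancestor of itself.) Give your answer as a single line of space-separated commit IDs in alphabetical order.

Answer: A E

Derivation:
After op 1 (branch): HEAD=main@A [main=A topic=A]
After op 2 (commit): HEAD=main@B [main=B topic=A]
After op 3 (branch): HEAD=main@B [dev=B main=B topic=A]
After op 4 (checkout): HEAD=topic@A [dev=B main=B topic=A]
After op 5 (branch): HEAD=topic@A [dev=B feat=A main=B topic=A]
After op 6 (reset): HEAD=topic@B [dev=B feat=A main=B topic=B]
After op 7 (checkout): HEAD=feat@A [dev=B feat=A main=B topic=B]
After op 8 (commit): HEAD=feat@C [dev=B feat=C main=B topic=B]
After op 9 (merge): HEAD=feat@D [dev=B feat=D main=B topic=B]
After op 10 (reset): HEAD=feat@A [dev=B feat=A main=B topic=B]
After op 11 (commit): HEAD=feat@E [dev=B feat=E main=B topic=B]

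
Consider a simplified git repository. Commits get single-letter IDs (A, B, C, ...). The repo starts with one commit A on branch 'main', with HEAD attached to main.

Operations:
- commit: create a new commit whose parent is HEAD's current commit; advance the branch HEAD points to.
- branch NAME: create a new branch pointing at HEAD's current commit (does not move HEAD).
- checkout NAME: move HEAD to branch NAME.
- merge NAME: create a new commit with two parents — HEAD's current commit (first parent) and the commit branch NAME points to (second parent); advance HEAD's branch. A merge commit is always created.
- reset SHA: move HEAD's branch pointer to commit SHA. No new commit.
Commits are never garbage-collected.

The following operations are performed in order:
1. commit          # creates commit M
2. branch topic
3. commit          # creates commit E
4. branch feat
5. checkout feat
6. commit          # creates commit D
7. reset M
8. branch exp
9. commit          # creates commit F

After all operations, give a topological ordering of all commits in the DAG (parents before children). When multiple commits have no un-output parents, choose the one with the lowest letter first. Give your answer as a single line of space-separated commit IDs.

Answer: A M E D F

Derivation:
After op 1 (commit): HEAD=main@M [main=M]
After op 2 (branch): HEAD=main@M [main=M topic=M]
After op 3 (commit): HEAD=main@E [main=E topic=M]
After op 4 (branch): HEAD=main@E [feat=E main=E topic=M]
After op 5 (checkout): HEAD=feat@E [feat=E main=E topic=M]
After op 6 (commit): HEAD=feat@D [feat=D main=E topic=M]
After op 7 (reset): HEAD=feat@M [feat=M main=E topic=M]
After op 8 (branch): HEAD=feat@M [exp=M feat=M main=E topic=M]
After op 9 (commit): HEAD=feat@F [exp=M feat=F main=E topic=M]
commit A: parents=[]
commit D: parents=['E']
commit E: parents=['M']
commit F: parents=['M']
commit M: parents=['A']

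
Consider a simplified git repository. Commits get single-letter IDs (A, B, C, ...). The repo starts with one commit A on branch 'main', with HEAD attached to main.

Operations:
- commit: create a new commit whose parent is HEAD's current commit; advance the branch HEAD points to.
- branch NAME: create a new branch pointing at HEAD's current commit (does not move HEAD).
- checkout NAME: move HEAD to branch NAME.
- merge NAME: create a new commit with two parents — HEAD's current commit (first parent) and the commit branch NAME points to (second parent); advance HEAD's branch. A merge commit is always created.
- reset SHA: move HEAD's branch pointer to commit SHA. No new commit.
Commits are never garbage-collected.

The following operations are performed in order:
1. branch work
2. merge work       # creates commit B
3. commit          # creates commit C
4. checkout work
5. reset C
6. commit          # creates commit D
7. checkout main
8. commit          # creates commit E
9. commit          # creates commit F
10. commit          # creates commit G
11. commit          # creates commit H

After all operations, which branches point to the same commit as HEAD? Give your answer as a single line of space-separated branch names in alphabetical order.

After op 1 (branch): HEAD=main@A [main=A work=A]
After op 2 (merge): HEAD=main@B [main=B work=A]
After op 3 (commit): HEAD=main@C [main=C work=A]
After op 4 (checkout): HEAD=work@A [main=C work=A]
After op 5 (reset): HEAD=work@C [main=C work=C]
After op 6 (commit): HEAD=work@D [main=C work=D]
After op 7 (checkout): HEAD=main@C [main=C work=D]
After op 8 (commit): HEAD=main@E [main=E work=D]
After op 9 (commit): HEAD=main@F [main=F work=D]
After op 10 (commit): HEAD=main@G [main=G work=D]
After op 11 (commit): HEAD=main@H [main=H work=D]

Answer: main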